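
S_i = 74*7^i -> [74, 518, 3626, 25382, 177674]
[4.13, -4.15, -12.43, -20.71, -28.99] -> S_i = 4.13 + -8.28*i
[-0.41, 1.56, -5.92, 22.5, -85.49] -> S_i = -0.41*(-3.80)^i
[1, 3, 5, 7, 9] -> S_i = 1 + 2*i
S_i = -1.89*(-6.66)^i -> [-1.89, 12.59, -83.83, 558.32, -3718.42]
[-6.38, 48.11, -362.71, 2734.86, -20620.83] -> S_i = -6.38*(-7.54)^i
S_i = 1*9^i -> [1, 9, 81, 729, 6561]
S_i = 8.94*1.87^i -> [8.94, 16.72, 31.26, 58.46, 109.32]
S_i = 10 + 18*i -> [10, 28, 46, 64, 82]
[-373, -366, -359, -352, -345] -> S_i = -373 + 7*i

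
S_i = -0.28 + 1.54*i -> [-0.28, 1.26, 2.8, 4.34, 5.88]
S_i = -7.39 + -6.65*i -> [-7.39, -14.04, -20.69, -27.34, -33.99]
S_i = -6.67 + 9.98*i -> [-6.67, 3.31, 13.29, 23.27, 33.25]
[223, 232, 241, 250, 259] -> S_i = 223 + 9*i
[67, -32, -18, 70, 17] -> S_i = Random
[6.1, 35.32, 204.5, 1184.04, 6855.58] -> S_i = 6.10*5.79^i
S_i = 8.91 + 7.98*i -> [8.91, 16.89, 24.87, 32.85, 40.83]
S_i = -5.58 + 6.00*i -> [-5.58, 0.42, 6.42, 12.42, 18.42]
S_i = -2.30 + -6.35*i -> [-2.3, -8.65, -15.0, -21.35, -27.7]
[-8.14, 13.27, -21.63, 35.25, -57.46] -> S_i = -8.14*(-1.63)^i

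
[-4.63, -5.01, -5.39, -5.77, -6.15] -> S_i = -4.63 + -0.38*i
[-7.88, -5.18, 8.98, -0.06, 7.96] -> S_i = Random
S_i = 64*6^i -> [64, 384, 2304, 13824, 82944]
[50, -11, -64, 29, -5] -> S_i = Random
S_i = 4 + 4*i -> [4, 8, 12, 16, 20]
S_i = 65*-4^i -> [65, -260, 1040, -4160, 16640]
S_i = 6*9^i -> [6, 54, 486, 4374, 39366]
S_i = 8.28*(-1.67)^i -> [8.28, -13.83, 23.09, -38.56, 64.4]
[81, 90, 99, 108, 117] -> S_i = 81 + 9*i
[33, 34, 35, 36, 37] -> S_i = 33 + 1*i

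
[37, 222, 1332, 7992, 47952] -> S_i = 37*6^i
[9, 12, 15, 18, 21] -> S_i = 9 + 3*i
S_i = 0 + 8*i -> [0, 8, 16, 24, 32]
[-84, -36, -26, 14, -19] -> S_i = Random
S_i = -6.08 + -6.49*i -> [-6.08, -12.57, -19.06, -25.55, -32.04]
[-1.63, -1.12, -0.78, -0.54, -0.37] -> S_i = -1.63*0.69^i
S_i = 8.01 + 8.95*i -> [8.01, 16.96, 25.91, 34.86, 43.81]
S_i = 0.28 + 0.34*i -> [0.28, 0.62, 0.96, 1.3, 1.64]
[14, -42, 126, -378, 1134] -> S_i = 14*-3^i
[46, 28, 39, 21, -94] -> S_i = Random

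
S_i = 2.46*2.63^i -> [2.46, 6.47, 17.02, 44.75, 117.7]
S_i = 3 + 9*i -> [3, 12, 21, 30, 39]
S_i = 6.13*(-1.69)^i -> [6.13, -10.36, 17.51, -29.59, 50.0]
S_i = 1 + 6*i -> [1, 7, 13, 19, 25]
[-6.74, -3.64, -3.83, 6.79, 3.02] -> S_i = Random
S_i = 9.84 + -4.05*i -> [9.84, 5.79, 1.74, -2.31, -6.36]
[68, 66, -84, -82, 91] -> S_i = Random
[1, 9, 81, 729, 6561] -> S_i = 1*9^i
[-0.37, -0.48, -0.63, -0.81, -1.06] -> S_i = -0.37*1.30^i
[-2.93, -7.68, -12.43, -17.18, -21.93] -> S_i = -2.93 + -4.75*i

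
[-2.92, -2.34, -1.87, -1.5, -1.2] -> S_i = -2.92*0.80^i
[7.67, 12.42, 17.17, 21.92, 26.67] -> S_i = 7.67 + 4.75*i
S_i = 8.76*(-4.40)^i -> [8.76, -38.54, 169.59, -746.21, 3283.33]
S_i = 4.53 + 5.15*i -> [4.53, 9.68, 14.83, 19.98, 25.13]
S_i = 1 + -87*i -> [1, -86, -173, -260, -347]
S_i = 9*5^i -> [9, 45, 225, 1125, 5625]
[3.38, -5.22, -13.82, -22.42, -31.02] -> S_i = 3.38 + -8.60*i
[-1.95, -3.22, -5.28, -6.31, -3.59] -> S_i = Random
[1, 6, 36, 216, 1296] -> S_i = 1*6^i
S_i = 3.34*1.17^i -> [3.34, 3.91, 4.57, 5.35, 6.26]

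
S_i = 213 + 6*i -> [213, 219, 225, 231, 237]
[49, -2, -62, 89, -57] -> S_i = Random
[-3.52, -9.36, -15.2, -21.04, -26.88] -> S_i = -3.52 + -5.84*i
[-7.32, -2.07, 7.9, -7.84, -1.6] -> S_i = Random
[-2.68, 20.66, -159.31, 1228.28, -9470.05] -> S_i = -2.68*(-7.71)^i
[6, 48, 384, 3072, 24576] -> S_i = 6*8^i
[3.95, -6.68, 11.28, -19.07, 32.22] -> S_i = 3.95*(-1.69)^i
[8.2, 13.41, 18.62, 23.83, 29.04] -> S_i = 8.20 + 5.21*i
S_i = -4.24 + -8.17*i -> [-4.24, -12.41, -20.58, -28.75, -36.92]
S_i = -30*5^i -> [-30, -150, -750, -3750, -18750]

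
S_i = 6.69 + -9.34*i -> [6.69, -2.65, -11.99, -21.33, -30.67]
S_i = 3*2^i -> [3, 6, 12, 24, 48]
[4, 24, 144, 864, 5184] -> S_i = 4*6^i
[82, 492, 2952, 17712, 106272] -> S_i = 82*6^i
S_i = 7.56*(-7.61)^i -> [7.56, -57.53, 437.82, -3331.78, 25354.81]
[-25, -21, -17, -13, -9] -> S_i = -25 + 4*i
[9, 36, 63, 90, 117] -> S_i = 9 + 27*i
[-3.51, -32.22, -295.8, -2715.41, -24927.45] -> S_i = -3.51*9.18^i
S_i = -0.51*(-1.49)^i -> [-0.51, 0.76, -1.13, 1.69, -2.51]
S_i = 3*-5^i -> [3, -15, 75, -375, 1875]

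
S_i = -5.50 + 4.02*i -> [-5.5, -1.48, 2.54, 6.56, 10.58]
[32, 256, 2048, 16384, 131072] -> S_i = 32*8^i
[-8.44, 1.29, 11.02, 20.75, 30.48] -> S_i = -8.44 + 9.73*i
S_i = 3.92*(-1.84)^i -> [3.92, -7.21, 13.27, -24.42, 44.93]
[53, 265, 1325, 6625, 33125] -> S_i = 53*5^i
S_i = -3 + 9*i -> [-3, 6, 15, 24, 33]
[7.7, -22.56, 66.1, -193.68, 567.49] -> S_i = 7.70*(-2.93)^i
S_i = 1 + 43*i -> [1, 44, 87, 130, 173]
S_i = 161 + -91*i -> [161, 70, -21, -112, -203]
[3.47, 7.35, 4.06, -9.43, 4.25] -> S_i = Random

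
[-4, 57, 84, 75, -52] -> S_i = Random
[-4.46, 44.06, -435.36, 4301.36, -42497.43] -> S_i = -4.46*(-9.88)^i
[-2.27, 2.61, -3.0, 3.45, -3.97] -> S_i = -2.27*(-1.15)^i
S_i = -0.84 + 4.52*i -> [-0.84, 3.68, 8.2, 12.72, 17.24]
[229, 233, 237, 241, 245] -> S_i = 229 + 4*i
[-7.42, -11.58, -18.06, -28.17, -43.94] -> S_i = -7.42*1.56^i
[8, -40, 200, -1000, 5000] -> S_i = 8*-5^i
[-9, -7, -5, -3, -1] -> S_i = -9 + 2*i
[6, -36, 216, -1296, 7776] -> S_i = 6*-6^i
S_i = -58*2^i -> [-58, -116, -232, -464, -928]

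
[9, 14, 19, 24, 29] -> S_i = 9 + 5*i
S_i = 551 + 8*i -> [551, 559, 567, 575, 583]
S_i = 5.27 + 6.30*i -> [5.27, 11.57, 17.87, 24.17, 30.47]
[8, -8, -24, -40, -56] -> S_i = 8 + -16*i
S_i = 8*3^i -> [8, 24, 72, 216, 648]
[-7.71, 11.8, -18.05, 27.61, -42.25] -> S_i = -7.71*(-1.53)^i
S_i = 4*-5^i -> [4, -20, 100, -500, 2500]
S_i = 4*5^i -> [4, 20, 100, 500, 2500]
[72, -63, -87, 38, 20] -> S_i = Random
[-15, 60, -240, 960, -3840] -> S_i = -15*-4^i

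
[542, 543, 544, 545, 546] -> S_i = 542 + 1*i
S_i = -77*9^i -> [-77, -693, -6237, -56133, -505197]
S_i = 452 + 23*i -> [452, 475, 498, 521, 544]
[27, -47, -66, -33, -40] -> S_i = Random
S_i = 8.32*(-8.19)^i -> [8.32, -68.14, 558.07, -4570.62, 37433.37]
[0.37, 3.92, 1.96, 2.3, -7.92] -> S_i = Random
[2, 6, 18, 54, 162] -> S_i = 2*3^i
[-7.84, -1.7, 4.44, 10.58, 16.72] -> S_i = -7.84 + 6.14*i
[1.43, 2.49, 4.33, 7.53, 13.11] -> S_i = 1.43*1.74^i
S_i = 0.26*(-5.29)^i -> [0.26, -1.38, 7.28, -38.49, 203.61]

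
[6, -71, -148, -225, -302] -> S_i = 6 + -77*i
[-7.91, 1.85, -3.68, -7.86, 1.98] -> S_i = Random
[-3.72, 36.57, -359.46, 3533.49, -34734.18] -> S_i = -3.72*(-9.83)^i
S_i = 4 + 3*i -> [4, 7, 10, 13, 16]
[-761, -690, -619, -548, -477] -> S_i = -761 + 71*i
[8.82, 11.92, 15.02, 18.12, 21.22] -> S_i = 8.82 + 3.10*i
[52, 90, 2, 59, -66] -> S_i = Random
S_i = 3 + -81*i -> [3, -78, -159, -240, -321]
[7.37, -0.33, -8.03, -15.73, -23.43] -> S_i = 7.37 + -7.70*i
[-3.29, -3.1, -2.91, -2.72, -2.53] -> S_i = -3.29 + 0.19*i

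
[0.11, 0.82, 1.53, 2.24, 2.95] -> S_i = 0.11 + 0.71*i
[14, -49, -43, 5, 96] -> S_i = Random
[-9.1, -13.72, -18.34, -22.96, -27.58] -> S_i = -9.10 + -4.62*i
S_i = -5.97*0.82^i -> [-5.97, -4.9, -4.01, -3.29, -2.7]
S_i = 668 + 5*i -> [668, 673, 678, 683, 688]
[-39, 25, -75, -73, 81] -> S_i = Random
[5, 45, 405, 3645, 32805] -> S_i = 5*9^i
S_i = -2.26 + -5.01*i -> [-2.26, -7.27, -12.28, -17.29, -22.3]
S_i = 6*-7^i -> [6, -42, 294, -2058, 14406]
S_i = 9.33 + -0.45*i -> [9.33, 8.88, 8.43, 7.98, 7.53]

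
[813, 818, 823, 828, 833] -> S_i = 813 + 5*i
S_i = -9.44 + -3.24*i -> [-9.44, -12.68, -15.92, -19.16, -22.4]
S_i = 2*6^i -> [2, 12, 72, 432, 2592]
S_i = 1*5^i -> [1, 5, 25, 125, 625]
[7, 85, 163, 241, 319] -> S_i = 7 + 78*i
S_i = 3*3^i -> [3, 9, 27, 81, 243]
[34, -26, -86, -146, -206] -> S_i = 34 + -60*i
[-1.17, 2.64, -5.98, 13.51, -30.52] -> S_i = -1.17*(-2.26)^i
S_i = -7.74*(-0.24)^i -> [-7.74, 1.86, -0.45, 0.11, -0.03]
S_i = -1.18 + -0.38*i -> [-1.18, -1.56, -1.94, -2.32, -2.7]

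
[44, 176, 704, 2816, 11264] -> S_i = 44*4^i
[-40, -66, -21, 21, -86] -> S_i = Random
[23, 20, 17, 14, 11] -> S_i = 23 + -3*i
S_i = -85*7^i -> [-85, -595, -4165, -29155, -204085]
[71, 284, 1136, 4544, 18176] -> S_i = 71*4^i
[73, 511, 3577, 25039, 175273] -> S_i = 73*7^i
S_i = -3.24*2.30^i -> [-3.24, -7.45, -17.14, -39.42, -90.67]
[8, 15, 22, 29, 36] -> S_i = 8 + 7*i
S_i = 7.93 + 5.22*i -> [7.93, 13.15, 18.37, 23.59, 28.81]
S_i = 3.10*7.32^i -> [3.1, 22.69, 166.11, 1215.89, 8900.33]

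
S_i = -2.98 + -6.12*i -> [-2.98, -9.1, -15.22, -21.34, -27.46]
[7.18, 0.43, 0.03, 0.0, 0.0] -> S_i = 7.18*0.06^i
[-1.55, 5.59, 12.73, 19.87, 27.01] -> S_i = -1.55 + 7.14*i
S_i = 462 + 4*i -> [462, 466, 470, 474, 478]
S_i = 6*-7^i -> [6, -42, 294, -2058, 14406]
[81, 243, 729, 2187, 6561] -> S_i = 81*3^i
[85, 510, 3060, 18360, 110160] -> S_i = 85*6^i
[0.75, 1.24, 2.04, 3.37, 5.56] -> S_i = 0.75*1.65^i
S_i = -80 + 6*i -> [-80, -74, -68, -62, -56]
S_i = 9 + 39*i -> [9, 48, 87, 126, 165]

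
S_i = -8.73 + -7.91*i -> [-8.73, -16.64, -24.55, -32.46, -40.37]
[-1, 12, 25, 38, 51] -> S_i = -1 + 13*i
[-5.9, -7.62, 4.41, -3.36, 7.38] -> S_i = Random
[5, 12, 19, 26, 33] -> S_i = 5 + 7*i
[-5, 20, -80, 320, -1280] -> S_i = -5*-4^i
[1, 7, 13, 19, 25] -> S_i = 1 + 6*i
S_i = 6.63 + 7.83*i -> [6.63, 14.46, 22.29, 30.12, 37.95]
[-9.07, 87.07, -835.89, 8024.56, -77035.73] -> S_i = -9.07*(-9.60)^i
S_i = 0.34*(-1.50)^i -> [0.34, -0.51, 0.76, -1.15, 1.72]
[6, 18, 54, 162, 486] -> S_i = 6*3^i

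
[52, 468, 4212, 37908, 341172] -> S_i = 52*9^i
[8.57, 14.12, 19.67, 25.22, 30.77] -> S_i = 8.57 + 5.55*i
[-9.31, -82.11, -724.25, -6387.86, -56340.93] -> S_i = -9.31*8.82^i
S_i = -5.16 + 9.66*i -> [-5.16, 4.5, 14.16, 23.82, 33.48]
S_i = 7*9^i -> [7, 63, 567, 5103, 45927]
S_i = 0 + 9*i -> [0, 9, 18, 27, 36]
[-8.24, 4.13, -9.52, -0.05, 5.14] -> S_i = Random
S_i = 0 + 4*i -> [0, 4, 8, 12, 16]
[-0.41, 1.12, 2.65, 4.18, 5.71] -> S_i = -0.41 + 1.53*i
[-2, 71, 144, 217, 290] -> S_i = -2 + 73*i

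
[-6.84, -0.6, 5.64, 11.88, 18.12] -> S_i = -6.84 + 6.24*i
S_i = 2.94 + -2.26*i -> [2.94, 0.68, -1.58, -3.84, -6.1]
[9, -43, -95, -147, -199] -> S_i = 9 + -52*i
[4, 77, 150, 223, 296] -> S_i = 4 + 73*i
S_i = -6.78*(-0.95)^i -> [-6.78, 6.44, -6.12, 5.81, -5.52]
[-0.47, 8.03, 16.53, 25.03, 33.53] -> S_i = -0.47 + 8.50*i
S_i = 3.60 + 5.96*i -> [3.6, 9.56, 15.52, 21.48, 27.44]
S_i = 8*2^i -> [8, 16, 32, 64, 128]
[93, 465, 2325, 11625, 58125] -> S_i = 93*5^i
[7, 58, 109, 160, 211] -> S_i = 7 + 51*i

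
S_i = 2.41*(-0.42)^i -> [2.41, -1.01, 0.43, -0.18, 0.07]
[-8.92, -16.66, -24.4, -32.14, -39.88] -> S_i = -8.92 + -7.74*i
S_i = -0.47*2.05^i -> [-0.47, -0.96, -1.98, -4.05, -8.3]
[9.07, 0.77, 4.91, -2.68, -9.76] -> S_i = Random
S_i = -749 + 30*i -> [-749, -719, -689, -659, -629]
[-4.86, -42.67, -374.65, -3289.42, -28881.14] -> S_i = -4.86*8.78^i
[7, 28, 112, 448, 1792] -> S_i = 7*4^i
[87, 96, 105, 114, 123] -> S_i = 87 + 9*i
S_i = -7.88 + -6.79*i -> [-7.88, -14.67, -21.46, -28.25, -35.04]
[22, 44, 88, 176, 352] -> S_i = 22*2^i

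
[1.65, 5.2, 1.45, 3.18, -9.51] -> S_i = Random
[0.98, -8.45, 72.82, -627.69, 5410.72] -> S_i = 0.98*(-8.62)^i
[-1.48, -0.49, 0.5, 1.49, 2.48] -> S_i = -1.48 + 0.99*i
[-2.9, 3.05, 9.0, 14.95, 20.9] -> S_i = -2.90 + 5.95*i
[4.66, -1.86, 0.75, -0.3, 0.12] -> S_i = 4.66*(-0.40)^i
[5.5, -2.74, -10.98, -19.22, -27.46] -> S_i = 5.50 + -8.24*i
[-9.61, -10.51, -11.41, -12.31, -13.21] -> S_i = -9.61 + -0.90*i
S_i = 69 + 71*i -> [69, 140, 211, 282, 353]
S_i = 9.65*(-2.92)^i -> [9.65, -28.18, 82.28, -240.26, 701.55]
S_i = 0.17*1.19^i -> [0.17, 0.2, 0.24, 0.29, 0.34]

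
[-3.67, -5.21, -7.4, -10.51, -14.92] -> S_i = -3.67*1.42^i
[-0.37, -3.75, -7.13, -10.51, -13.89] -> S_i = -0.37 + -3.38*i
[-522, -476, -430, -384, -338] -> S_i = -522 + 46*i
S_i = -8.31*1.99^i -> [-8.31, -16.54, -32.91, -65.49, -130.32]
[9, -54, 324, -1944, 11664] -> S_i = 9*-6^i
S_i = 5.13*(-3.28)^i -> [5.13, -16.83, 55.19, -181.03, 593.76]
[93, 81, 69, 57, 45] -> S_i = 93 + -12*i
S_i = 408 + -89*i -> [408, 319, 230, 141, 52]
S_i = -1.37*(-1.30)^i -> [-1.37, 1.78, -2.32, 3.01, -3.91]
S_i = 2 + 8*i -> [2, 10, 18, 26, 34]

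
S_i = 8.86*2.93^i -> [8.86, 25.96, 76.06, 222.86, 652.99]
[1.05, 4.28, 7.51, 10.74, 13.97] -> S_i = 1.05 + 3.23*i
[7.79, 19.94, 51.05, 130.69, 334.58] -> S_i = 7.79*2.56^i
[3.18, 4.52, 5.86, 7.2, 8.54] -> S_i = 3.18 + 1.34*i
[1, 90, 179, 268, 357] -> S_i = 1 + 89*i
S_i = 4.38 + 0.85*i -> [4.38, 5.23, 6.08, 6.93, 7.78]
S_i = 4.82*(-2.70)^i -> [4.82, -13.01, 35.14, -94.87, 256.15]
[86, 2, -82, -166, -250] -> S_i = 86 + -84*i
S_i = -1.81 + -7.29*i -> [-1.81, -9.1, -16.39, -23.68, -30.97]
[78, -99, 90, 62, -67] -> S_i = Random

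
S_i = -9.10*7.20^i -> [-9.1, -65.52, -471.74, -3396.56, -24455.21]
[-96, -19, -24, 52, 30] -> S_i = Random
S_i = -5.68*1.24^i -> [-5.68, -7.04, -8.73, -10.83, -13.43]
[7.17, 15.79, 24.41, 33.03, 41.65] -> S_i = 7.17 + 8.62*i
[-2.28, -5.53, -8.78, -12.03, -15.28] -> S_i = -2.28 + -3.25*i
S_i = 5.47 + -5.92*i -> [5.47, -0.45, -6.37, -12.29, -18.21]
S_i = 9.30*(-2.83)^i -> [9.3, -26.32, 74.48, -210.79, 596.53]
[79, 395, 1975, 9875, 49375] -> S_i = 79*5^i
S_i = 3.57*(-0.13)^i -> [3.57, -0.46, 0.06, -0.01, 0.0]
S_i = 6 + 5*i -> [6, 11, 16, 21, 26]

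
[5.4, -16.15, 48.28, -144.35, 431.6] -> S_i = 5.40*(-2.99)^i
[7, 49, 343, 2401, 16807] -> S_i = 7*7^i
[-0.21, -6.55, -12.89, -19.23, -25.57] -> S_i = -0.21 + -6.34*i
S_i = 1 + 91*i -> [1, 92, 183, 274, 365]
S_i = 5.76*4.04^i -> [5.76, 23.27, 94.01, 379.81, 1534.43]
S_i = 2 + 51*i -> [2, 53, 104, 155, 206]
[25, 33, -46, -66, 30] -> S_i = Random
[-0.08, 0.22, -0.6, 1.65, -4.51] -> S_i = -0.08*(-2.74)^i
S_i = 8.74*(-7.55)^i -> [8.74, -65.99, 498.2, -3761.42, 28398.75]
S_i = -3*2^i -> [-3, -6, -12, -24, -48]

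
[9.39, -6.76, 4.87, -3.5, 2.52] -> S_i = 9.39*(-0.72)^i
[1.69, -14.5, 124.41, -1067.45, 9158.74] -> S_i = 1.69*(-8.58)^i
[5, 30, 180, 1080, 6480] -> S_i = 5*6^i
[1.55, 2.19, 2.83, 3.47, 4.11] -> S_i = 1.55 + 0.64*i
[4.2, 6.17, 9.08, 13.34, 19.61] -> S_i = 4.20*1.47^i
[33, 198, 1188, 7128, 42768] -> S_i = 33*6^i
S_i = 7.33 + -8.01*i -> [7.33, -0.68, -8.69, -16.7, -24.71]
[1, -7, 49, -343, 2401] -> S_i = 1*-7^i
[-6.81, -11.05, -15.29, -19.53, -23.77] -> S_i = -6.81 + -4.24*i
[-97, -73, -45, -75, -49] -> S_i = Random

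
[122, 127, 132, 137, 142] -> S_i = 122 + 5*i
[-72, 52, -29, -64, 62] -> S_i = Random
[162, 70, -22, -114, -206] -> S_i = 162 + -92*i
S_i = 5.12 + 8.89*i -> [5.12, 14.01, 22.9, 31.79, 40.68]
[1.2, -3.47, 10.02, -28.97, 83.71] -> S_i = 1.20*(-2.89)^i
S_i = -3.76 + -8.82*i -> [-3.76, -12.58, -21.4, -30.22, -39.04]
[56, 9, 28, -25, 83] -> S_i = Random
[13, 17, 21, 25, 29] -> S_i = 13 + 4*i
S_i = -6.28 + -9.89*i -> [-6.28, -16.17, -26.06, -35.95, -45.84]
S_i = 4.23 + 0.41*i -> [4.23, 4.64, 5.05, 5.46, 5.87]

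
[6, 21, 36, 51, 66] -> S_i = 6 + 15*i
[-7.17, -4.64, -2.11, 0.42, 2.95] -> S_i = -7.17 + 2.53*i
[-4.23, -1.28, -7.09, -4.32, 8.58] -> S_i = Random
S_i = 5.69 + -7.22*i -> [5.69, -1.53, -8.75, -15.97, -23.19]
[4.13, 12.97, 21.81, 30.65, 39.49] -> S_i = 4.13 + 8.84*i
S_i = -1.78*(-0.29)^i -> [-1.78, 0.52, -0.15, 0.04, -0.01]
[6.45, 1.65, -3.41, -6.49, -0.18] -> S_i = Random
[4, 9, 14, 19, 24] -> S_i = 4 + 5*i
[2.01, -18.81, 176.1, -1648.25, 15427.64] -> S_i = 2.01*(-9.36)^i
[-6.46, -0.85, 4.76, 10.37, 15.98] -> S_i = -6.46 + 5.61*i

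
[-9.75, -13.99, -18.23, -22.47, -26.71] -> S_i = -9.75 + -4.24*i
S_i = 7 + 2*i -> [7, 9, 11, 13, 15]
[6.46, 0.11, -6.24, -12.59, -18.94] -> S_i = 6.46 + -6.35*i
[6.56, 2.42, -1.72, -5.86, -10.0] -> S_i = 6.56 + -4.14*i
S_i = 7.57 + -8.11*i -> [7.57, -0.54, -8.65, -16.76, -24.87]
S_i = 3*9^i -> [3, 27, 243, 2187, 19683]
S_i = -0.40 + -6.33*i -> [-0.4, -6.73, -13.06, -19.39, -25.72]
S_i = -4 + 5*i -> [-4, 1, 6, 11, 16]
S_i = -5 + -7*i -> [-5, -12, -19, -26, -33]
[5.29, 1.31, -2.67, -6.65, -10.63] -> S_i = 5.29 + -3.98*i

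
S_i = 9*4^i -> [9, 36, 144, 576, 2304]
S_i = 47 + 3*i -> [47, 50, 53, 56, 59]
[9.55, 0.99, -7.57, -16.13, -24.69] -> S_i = 9.55 + -8.56*i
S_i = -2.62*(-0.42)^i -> [-2.62, 1.1, -0.46, 0.19, -0.08]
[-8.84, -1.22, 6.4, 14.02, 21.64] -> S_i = -8.84 + 7.62*i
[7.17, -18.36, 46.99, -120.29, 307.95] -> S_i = 7.17*(-2.56)^i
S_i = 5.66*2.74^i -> [5.66, 15.51, 42.49, 116.43, 319.02]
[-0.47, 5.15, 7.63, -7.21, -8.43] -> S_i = Random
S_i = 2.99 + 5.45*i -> [2.99, 8.44, 13.89, 19.34, 24.79]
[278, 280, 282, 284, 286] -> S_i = 278 + 2*i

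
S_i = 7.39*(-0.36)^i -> [7.39, -2.66, 0.96, -0.34, 0.12]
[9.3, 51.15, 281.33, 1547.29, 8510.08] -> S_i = 9.30*5.50^i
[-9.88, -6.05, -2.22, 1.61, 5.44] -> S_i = -9.88 + 3.83*i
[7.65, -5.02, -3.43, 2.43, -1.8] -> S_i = Random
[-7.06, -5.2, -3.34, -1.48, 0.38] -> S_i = -7.06 + 1.86*i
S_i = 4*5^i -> [4, 20, 100, 500, 2500]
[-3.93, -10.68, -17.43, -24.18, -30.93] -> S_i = -3.93 + -6.75*i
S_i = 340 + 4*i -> [340, 344, 348, 352, 356]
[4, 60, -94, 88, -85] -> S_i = Random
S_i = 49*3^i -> [49, 147, 441, 1323, 3969]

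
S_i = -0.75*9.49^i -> [-0.75, -7.12, -67.55, -641.0, -6083.12]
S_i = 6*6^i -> [6, 36, 216, 1296, 7776]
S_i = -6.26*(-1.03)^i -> [-6.26, 6.45, -6.64, 6.84, -7.05]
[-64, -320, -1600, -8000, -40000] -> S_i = -64*5^i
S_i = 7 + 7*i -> [7, 14, 21, 28, 35]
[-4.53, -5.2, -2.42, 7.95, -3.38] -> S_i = Random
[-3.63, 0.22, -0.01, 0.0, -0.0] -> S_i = -3.63*(-0.06)^i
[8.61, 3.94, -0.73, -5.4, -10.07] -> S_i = 8.61 + -4.67*i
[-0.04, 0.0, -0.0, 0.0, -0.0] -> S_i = -0.04*(-0.08)^i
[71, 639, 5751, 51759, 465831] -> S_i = 71*9^i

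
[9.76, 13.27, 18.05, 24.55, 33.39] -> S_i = 9.76*1.36^i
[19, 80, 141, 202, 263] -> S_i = 19 + 61*i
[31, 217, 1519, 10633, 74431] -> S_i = 31*7^i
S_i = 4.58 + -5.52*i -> [4.58, -0.94, -6.46, -11.98, -17.5]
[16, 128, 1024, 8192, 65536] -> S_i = 16*8^i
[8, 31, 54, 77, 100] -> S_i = 8 + 23*i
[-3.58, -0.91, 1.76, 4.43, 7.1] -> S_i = -3.58 + 2.67*i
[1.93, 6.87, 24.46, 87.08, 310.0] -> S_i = 1.93*3.56^i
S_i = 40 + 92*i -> [40, 132, 224, 316, 408]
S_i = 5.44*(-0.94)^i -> [5.44, -5.11, 4.81, -4.52, 4.25]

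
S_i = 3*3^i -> [3, 9, 27, 81, 243]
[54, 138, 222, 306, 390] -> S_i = 54 + 84*i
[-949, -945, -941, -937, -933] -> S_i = -949 + 4*i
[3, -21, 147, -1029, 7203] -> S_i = 3*-7^i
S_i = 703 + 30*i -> [703, 733, 763, 793, 823]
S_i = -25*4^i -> [-25, -100, -400, -1600, -6400]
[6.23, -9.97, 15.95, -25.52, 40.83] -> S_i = 6.23*(-1.60)^i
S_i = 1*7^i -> [1, 7, 49, 343, 2401]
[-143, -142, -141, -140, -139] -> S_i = -143 + 1*i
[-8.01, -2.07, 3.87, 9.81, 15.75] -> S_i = -8.01 + 5.94*i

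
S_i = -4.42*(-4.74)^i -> [-4.42, 20.95, -99.31, 470.71, -2231.19]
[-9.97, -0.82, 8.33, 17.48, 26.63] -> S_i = -9.97 + 9.15*i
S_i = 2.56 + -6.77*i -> [2.56, -4.21, -10.98, -17.75, -24.52]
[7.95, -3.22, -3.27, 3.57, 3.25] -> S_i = Random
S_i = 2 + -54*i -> [2, -52, -106, -160, -214]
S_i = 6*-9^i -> [6, -54, 486, -4374, 39366]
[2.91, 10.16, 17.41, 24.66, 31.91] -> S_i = 2.91 + 7.25*i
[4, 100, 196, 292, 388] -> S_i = 4 + 96*i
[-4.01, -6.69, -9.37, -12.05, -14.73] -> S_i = -4.01 + -2.68*i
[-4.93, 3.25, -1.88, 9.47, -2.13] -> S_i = Random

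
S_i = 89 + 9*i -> [89, 98, 107, 116, 125]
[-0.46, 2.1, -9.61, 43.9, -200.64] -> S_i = -0.46*(-4.57)^i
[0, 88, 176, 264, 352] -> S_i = 0 + 88*i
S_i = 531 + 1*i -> [531, 532, 533, 534, 535]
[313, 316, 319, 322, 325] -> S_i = 313 + 3*i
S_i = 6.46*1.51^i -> [6.46, 9.75, 14.73, 22.24, 33.58]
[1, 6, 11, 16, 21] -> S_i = 1 + 5*i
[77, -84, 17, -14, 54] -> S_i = Random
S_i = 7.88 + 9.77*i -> [7.88, 17.65, 27.42, 37.19, 46.96]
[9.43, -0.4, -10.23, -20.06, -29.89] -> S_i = 9.43 + -9.83*i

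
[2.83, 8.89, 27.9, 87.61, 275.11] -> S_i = 2.83*3.14^i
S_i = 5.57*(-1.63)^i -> [5.57, -9.08, 14.8, -24.12, 39.32]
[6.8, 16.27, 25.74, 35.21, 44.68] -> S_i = 6.80 + 9.47*i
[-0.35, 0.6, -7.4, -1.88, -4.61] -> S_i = Random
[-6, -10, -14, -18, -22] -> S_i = -6 + -4*i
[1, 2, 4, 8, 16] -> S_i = 1*2^i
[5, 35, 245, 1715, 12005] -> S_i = 5*7^i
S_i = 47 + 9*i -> [47, 56, 65, 74, 83]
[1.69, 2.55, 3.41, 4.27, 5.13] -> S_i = 1.69 + 0.86*i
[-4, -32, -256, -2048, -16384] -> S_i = -4*8^i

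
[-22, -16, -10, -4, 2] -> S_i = -22 + 6*i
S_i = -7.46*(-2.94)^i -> [-7.46, 21.93, -64.48, 189.57, -557.35]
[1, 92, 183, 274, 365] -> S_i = 1 + 91*i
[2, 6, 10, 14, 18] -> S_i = 2 + 4*i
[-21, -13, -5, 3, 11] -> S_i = -21 + 8*i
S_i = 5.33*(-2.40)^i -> [5.33, -12.79, 30.7, -73.68, 176.84]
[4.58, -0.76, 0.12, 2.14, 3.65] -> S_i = Random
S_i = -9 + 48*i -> [-9, 39, 87, 135, 183]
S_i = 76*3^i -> [76, 228, 684, 2052, 6156]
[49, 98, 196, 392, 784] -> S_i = 49*2^i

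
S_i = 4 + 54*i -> [4, 58, 112, 166, 220]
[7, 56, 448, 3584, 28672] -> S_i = 7*8^i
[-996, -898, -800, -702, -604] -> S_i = -996 + 98*i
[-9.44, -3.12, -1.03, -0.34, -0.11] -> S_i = -9.44*0.33^i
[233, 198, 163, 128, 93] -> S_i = 233 + -35*i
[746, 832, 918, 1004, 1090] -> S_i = 746 + 86*i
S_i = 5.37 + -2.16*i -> [5.37, 3.21, 1.05, -1.11, -3.27]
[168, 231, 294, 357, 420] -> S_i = 168 + 63*i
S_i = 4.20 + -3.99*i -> [4.2, 0.21, -3.78, -7.77, -11.76]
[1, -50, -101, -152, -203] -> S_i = 1 + -51*i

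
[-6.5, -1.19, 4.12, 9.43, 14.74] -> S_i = -6.50 + 5.31*i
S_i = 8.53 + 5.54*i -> [8.53, 14.07, 19.61, 25.15, 30.69]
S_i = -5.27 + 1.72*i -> [-5.27, -3.55, -1.83, -0.11, 1.61]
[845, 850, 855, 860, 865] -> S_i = 845 + 5*i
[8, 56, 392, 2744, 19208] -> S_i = 8*7^i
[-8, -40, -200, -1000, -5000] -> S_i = -8*5^i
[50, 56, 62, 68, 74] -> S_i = 50 + 6*i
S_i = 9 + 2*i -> [9, 11, 13, 15, 17]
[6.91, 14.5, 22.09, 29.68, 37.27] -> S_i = 6.91 + 7.59*i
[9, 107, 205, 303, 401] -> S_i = 9 + 98*i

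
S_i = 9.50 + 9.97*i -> [9.5, 19.47, 29.44, 39.41, 49.38]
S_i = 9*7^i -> [9, 63, 441, 3087, 21609]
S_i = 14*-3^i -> [14, -42, 126, -378, 1134]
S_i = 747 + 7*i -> [747, 754, 761, 768, 775]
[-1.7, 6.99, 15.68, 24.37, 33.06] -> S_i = -1.70 + 8.69*i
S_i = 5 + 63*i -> [5, 68, 131, 194, 257]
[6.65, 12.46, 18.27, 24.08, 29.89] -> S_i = 6.65 + 5.81*i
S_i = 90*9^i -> [90, 810, 7290, 65610, 590490]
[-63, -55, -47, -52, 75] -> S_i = Random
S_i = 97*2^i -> [97, 194, 388, 776, 1552]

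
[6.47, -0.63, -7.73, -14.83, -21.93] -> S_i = 6.47 + -7.10*i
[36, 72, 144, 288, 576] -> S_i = 36*2^i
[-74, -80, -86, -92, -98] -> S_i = -74 + -6*i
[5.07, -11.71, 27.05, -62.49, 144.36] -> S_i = 5.07*(-2.31)^i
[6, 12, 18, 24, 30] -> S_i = 6 + 6*i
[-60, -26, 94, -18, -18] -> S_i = Random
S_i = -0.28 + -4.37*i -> [-0.28, -4.65, -9.02, -13.39, -17.76]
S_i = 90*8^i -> [90, 720, 5760, 46080, 368640]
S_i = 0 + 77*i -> [0, 77, 154, 231, 308]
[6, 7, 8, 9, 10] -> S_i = 6 + 1*i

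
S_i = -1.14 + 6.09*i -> [-1.14, 4.95, 11.04, 17.13, 23.22]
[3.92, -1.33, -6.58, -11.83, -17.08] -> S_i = 3.92 + -5.25*i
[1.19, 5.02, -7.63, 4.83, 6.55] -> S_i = Random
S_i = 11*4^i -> [11, 44, 176, 704, 2816]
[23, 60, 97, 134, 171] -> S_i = 23 + 37*i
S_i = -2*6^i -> [-2, -12, -72, -432, -2592]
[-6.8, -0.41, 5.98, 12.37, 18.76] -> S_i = -6.80 + 6.39*i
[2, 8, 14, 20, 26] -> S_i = 2 + 6*i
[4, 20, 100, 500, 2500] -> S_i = 4*5^i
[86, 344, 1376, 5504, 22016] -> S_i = 86*4^i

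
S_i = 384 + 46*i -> [384, 430, 476, 522, 568]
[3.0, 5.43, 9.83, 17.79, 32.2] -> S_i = 3.00*1.81^i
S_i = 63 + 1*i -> [63, 64, 65, 66, 67]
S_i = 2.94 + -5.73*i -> [2.94, -2.79, -8.52, -14.25, -19.98]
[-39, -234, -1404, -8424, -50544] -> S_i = -39*6^i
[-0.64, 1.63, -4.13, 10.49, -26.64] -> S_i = -0.64*(-2.54)^i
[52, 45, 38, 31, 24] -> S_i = 52 + -7*i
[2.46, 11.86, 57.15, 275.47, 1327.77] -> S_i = 2.46*4.82^i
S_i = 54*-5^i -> [54, -270, 1350, -6750, 33750]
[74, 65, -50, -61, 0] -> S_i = Random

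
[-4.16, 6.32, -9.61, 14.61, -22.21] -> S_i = -4.16*(-1.52)^i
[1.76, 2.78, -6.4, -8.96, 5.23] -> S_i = Random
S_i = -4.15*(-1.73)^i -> [-4.15, 7.18, -12.42, 21.49, -37.17]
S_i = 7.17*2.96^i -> [7.17, 21.22, 62.82, 185.95, 550.41]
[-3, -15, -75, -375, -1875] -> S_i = -3*5^i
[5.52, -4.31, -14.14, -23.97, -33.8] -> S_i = 5.52 + -9.83*i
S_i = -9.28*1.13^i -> [-9.28, -10.49, -11.85, -13.39, -15.13]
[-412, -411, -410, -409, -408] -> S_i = -412 + 1*i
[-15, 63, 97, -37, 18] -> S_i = Random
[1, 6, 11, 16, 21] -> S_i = 1 + 5*i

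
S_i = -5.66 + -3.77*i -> [-5.66, -9.43, -13.2, -16.97, -20.74]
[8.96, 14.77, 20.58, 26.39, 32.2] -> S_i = 8.96 + 5.81*i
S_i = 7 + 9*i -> [7, 16, 25, 34, 43]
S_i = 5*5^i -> [5, 25, 125, 625, 3125]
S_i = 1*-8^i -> [1, -8, 64, -512, 4096]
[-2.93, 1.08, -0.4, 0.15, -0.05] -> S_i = -2.93*(-0.37)^i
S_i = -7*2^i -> [-7, -14, -28, -56, -112]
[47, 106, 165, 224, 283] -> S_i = 47 + 59*i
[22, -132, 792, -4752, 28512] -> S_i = 22*-6^i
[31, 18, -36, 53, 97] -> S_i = Random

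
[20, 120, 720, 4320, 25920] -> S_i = 20*6^i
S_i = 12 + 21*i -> [12, 33, 54, 75, 96]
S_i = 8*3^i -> [8, 24, 72, 216, 648]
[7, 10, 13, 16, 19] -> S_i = 7 + 3*i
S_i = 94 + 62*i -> [94, 156, 218, 280, 342]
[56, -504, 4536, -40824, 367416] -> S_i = 56*-9^i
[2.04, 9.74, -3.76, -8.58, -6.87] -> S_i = Random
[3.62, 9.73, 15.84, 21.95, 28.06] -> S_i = 3.62 + 6.11*i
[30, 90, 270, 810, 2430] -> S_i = 30*3^i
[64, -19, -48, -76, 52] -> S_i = Random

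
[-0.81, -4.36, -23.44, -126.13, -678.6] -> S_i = -0.81*5.38^i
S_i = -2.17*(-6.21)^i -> [-2.17, 13.48, -83.68, 519.68, -3227.2]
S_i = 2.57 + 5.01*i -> [2.57, 7.58, 12.59, 17.6, 22.61]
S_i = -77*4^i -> [-77, -308, -1232, -4928, -19712]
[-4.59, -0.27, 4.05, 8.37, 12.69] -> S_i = -4.59 + 4.32*i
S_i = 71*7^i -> [71, 497, 3479, 24353, 170471]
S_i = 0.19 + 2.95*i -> [0.19, 3.14, 6.09, 9.04, 11.99]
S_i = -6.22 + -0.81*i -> [-6.22, -7.03, -7.84, -8.65, -9.46]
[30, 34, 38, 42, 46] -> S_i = 30 + 4*i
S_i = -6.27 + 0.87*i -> [-6.27, -5.4, -4.53, -3.66, -2.79]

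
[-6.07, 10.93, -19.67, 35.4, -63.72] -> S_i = -6.07*(-1.80)^i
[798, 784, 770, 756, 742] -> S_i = 798 + -14*i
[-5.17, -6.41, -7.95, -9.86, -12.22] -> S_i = -5.17*1.24^i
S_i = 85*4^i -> [85, 340, 1360, 5440, 21760]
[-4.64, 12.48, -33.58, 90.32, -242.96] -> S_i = -4.64*(-2.69)^i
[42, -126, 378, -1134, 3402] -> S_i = 42*-3^i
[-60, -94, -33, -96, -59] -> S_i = Random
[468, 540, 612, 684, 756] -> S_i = 468 + 72*i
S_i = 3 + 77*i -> [3, 80, 157, 234, 311]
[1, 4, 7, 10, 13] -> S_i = 1 + 3*i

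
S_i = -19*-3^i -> [-19, 57, -171, 513, -1539]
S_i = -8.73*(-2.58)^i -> [-8.73, 22.52, -58.11, 149.92, -386.81]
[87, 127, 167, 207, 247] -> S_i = 87 + 40*i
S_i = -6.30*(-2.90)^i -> [-6.3, 18.27, -52.98, 153.65, -445.59]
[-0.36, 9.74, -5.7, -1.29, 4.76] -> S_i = Random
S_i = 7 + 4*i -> [7, 11, 15, 19, 23]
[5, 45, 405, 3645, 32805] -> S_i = 5*9^i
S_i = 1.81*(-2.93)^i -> [1.81, -5.3, 15.54, -45.53, 133.4]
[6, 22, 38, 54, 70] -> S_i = 6 + 16*i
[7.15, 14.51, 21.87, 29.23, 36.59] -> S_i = 7.15 + 7.36*i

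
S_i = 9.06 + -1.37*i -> [9.06, 7.69, 6.32, 4.95, 3.58]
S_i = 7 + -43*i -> [7, -36, -79, -122, -165]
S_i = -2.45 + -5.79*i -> [-2.45, -8.24, -14.03, -19.82, -25.61]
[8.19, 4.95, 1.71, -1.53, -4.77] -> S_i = 8.19 + -3.24*i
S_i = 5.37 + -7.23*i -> [5.37, -1.86, -9.09, -16.32, -23.55]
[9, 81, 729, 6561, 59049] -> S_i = 9*9^i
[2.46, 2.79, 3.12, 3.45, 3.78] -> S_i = 2.46 + 0.33*i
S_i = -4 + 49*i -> [-4, 45, 94, 143, 192]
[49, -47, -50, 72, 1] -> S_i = Random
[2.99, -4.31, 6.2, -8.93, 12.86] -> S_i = 2.99*(-1.44)^i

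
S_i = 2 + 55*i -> [2, 57, 112, 167, 222]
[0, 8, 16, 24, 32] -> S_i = 0 + 8*i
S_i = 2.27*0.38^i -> [2.27, 0.86, 0.33, 0.12, 0.05]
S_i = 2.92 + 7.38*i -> [2.92, 10.3, 17.68, 25.06, 32.44]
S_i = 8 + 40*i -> [8, 48, 88, 128, 168]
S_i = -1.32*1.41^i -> [-1.32, -1.86, -2.62, -3.7, -5.22]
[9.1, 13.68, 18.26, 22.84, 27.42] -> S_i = 9.10 + 4.58*i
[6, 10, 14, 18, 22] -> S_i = 6 + 4*i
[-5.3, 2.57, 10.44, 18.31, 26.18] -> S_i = -5.30 + 7.87*i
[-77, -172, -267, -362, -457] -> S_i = -77 + -95*i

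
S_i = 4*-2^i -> [4, -8, 16, -32, 64]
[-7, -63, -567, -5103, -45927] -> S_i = -7*9^i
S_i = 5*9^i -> [5, 45, 405, 3645, 32805]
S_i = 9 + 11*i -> [9, 20, 31, 42, 53]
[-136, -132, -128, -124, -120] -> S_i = -136 + 4*i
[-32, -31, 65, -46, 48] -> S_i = Random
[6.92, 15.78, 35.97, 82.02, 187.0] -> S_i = 6.92*2.28^i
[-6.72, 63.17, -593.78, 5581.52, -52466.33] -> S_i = -6.72*(-9.40)^i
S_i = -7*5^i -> [-7, -35, -175, -875, -4375]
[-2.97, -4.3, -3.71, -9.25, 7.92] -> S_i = Random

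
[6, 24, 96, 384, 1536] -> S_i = 6*4^i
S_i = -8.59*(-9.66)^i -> [-8.59, 82.98, -801.58, 7743.27, -74800.01]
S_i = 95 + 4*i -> [95, 99, 103, 107, 111]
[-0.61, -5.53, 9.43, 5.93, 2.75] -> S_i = Random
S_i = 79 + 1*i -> [79, 80, 81, 82, 83]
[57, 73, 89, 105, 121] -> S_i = 57 + 16*i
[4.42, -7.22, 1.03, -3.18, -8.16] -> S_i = Random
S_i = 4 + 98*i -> [4, 102, 200, 298, 396]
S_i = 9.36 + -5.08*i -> [9.36, 4.28, -0.8, -5.88, -10.96]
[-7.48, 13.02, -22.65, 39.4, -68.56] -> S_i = -7.48*(-1.74)^i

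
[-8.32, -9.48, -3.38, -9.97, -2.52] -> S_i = Random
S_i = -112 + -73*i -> [-112, -185, -258, -331, -404]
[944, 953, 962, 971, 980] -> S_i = 944 + 9*i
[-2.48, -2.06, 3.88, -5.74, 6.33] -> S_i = Random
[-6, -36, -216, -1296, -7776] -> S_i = -6*6^i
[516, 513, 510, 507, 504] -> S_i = 516 + -3*i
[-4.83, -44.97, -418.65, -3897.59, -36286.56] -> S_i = -4.83*9.31^i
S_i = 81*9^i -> [81, 729, 6561, 59049, 531441]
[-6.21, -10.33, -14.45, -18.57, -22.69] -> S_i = -6.21 + -4.12*i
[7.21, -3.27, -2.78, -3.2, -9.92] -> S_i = Random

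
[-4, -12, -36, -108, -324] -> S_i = -4*3^i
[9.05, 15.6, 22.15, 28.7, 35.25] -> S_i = 9.05 + 6.55*i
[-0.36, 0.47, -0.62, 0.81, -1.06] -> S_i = -0.36*(-1.31)^i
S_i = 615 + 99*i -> [615, 714, 813, 912, 1011]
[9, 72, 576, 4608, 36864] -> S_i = 9*8^i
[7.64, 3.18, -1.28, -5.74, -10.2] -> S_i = 7.64 + -4.46*i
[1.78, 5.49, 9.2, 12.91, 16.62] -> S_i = 1.78 + 3.71*i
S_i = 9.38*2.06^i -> [9.38, 19.32, 39.8, 82.0, 168.92]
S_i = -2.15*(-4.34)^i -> [-2.15, 9.33, -40.5, 175.75, -762.78]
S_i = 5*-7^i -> [5, -35, 245, -1715, 12005]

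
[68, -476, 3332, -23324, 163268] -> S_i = 68*-7^i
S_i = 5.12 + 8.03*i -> [5.12, 13.15, 21.18, 29.21, 37.24]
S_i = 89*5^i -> [89, 445, 2225, 11125, 55625]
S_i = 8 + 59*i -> [8, 67, 126, 185, 244]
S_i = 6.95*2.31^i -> [6.95, 16.05, 37.09, 85.67, 197.89]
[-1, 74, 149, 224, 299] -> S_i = -1 + 75*i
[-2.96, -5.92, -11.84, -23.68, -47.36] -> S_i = -2.96*2.00^i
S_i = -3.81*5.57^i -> [-3.81, -21.22, -118.2, -658.4, -3667.29]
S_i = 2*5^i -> [2, 10, 50, 250, 1250]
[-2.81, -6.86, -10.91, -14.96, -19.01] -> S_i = -2.81 + -4.05*i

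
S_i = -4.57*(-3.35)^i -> [-4.57, 15.31, -51.29, 171.81, -575.57]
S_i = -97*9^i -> [-97, -873, -7857, -70713, -636417]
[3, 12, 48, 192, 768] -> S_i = 3*4^i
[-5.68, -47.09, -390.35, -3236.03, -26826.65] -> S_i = -5.68*8.29^i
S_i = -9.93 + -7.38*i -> [-9.93, -17.31, -24.69, -32.07, -39.45]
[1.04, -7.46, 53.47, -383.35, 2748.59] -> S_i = 1.04*(-7.17)^i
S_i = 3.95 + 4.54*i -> [3.95, 8.49, 13.03, 17.57, 22.11]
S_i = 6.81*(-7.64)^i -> [6.81, -52.03, 397.5, -3036.88, 23201.74]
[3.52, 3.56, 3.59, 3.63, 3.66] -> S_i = 3.52*1.01^i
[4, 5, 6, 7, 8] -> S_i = 4 + 1*i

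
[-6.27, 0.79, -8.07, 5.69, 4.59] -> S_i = Random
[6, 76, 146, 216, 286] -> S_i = 6 + 70*i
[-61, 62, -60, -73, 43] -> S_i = Random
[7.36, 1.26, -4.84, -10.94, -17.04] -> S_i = 7.36 + -6.10*i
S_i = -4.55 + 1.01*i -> [-4.55, -3.54, -2.53, -1.52, -0.51]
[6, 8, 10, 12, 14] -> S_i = 6 + 2*i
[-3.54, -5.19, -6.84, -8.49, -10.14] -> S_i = -3.54 + -1.65*i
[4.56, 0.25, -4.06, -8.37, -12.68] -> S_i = 4.56 + -4.31*i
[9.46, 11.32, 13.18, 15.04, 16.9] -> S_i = 9.46 + 1.86*i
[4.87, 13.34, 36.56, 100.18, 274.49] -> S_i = 4.87*2.74^i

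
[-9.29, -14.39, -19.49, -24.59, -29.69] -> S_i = -9.29 + -5.10*i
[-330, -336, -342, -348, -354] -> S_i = -330 + -6*i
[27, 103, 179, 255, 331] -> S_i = 27 + 76*i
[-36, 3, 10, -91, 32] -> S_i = Random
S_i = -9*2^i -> [-9, -18, -36, -72, -144]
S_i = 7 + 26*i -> [7, 33, 59, 85, 111]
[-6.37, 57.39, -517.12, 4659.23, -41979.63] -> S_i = -6.37*(-9.01)^i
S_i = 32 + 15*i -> [32, 47, 62, 77, 92]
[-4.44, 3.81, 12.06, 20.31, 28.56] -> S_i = -4.44 + 8.25*i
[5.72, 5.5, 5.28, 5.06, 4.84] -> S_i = 5.72 + -0.22*i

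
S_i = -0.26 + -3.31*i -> [-0.26, -3.57, -6.88, -10.19, -13.5]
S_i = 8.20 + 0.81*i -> [8.2, 9.01, 9.82, 10.63, 11.44]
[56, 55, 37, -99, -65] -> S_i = Random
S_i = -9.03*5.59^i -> [-9.03, -50.48, -282.17, -1577.33, -8817.29]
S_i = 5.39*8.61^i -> [5.39, 46.41, 399.57, 3440.32, 29621.11]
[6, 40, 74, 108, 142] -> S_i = 6 + 34*i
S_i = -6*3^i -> [-6, -18, -54, -162, -486]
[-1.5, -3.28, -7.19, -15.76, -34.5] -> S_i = -1.50*2.19^i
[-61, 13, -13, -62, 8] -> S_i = Random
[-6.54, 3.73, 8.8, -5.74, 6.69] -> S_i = Random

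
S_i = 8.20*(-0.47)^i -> [8.2, -3.85, 1.81, -0.85, 0.4]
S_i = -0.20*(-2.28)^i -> [-0.2, 0.46, -1.04, 2.37, -5.4]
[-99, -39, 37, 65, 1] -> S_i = Random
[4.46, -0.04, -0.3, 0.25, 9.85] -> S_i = Random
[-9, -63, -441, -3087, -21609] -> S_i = -9*7^i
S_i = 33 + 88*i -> [33, 121, 209, 297, 385]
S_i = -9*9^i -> [-9, -81, -729, -6561, -59049]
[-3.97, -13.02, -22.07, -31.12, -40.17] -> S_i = -3.97 + -9.05*i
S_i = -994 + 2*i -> [-994, -992, -990, -988, -986]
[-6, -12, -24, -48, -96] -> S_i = -6*2^i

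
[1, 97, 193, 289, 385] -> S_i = 1 + 96*i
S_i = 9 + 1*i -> [9, 10, 11, 12, 13]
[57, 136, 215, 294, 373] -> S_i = 57 + 79*i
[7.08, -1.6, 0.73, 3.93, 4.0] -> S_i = Random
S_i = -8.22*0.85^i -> [-8.22, -6.99, -5.94, -5.05, -4.29]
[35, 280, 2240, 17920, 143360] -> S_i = 35*8^i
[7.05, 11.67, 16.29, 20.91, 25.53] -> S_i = 7.05 + 4.62*i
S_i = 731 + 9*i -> [731, 740, 749, 758, 767]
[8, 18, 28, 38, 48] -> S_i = 8 + 10*i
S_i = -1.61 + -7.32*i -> [-1.61, -8.93, -16.25, -23.57, -30.89]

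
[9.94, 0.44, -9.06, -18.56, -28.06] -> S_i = 9.94 + -9.50*i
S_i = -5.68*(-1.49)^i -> [-5.68, 8.46, -12.61, 18.79, -28.0]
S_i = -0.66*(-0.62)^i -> [-0.66, 0.41, -0.25, 0.16, -0.1]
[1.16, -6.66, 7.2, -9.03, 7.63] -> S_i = Random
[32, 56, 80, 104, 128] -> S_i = 32 + 24*i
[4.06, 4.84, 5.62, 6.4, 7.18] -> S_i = 4.06 + 0.78*i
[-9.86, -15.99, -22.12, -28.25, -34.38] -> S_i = -9.86 + -6.13*i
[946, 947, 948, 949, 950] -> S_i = 946 + 1*i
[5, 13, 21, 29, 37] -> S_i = 5 + 8*i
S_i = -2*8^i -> [-2, -16, -128, -1024, -8192]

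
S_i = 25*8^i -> [25, 200, 1600, 12800, 102400]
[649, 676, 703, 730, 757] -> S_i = 649 + 27*i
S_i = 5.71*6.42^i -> [5.71, 36.66, 235.35, 1510.92, 9700.1]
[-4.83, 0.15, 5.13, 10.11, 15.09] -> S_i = -4.83 + 4.98*i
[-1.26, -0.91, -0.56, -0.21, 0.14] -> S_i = -1.26 + 0.35*i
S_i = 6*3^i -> [6, 18, 54, 162, 486]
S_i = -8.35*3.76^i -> [-8.35, -31.4, -118.05, -443.86, -1668.93]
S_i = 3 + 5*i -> [3, 8, 13, 18, 23]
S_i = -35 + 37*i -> [-35, 2, 39, 76, 113]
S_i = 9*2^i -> [9, 18, 36, 72, 144]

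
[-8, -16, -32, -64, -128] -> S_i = -8*2^i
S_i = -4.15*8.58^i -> [-4.15, -35.61, -305.51, -2621.26, -22490.4]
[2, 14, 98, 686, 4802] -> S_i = 2*7^i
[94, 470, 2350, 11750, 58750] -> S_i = 94*5^i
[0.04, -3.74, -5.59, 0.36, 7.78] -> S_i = Random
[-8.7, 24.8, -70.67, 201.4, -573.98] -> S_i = -8.70*(-2.85)^i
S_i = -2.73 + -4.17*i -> [-2.73, -6.9, -11.07, -15.24, -19.41]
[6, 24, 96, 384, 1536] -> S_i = 6*4^i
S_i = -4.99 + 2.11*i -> [-4.99, -2.88, -0.77, 1.34, 3.45]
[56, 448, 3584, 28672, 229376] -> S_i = 56*8^i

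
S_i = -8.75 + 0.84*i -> [-8.75, -7.91, -7.07, -6.23, -5.39]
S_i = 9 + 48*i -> [9, 57, 105, 153, 201]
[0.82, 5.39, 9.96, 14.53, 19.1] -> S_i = 0.82 + 4.57*i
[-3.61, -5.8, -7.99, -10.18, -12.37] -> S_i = -3.61 + -2.19*i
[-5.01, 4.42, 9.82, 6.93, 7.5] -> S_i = Random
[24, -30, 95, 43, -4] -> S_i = Random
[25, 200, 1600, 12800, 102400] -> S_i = 25*8^i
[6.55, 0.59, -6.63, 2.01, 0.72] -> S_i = Random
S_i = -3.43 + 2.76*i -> [-3.43, -0.67, 2.09, 4.85, 7.61]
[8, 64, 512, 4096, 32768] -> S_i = 8*8^i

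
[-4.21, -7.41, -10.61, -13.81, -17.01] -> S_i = -4.21 + -3.20*i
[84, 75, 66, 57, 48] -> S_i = 84 + -9*i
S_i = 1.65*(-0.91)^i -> [1.65, -1.5, 1.37, -1.24, 1.13]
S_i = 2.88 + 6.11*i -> [2.88, 8.99, 15.1, 21.21, 27.32]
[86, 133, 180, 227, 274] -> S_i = 86 + 47*i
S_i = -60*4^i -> [-60, -240, -960, -3840, -15360]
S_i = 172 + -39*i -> [172, 133, 94, 55, 16]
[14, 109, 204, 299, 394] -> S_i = 14 + 95*i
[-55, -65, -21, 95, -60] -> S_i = Random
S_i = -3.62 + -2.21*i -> [-3.62, -5.83, -8.04, -10.25, -12.46]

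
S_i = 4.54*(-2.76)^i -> [4.54, -12.53, 34.58, -95.45, 263.45]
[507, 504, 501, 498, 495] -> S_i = 507 + -3*i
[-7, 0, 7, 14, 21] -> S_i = -7 + 7*i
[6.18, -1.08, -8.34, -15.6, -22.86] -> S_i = 6.18 + -7.26*i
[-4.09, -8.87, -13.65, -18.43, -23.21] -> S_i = -4.09 + -4.78*i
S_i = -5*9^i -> [-5, -45, -405, -3645, -32805]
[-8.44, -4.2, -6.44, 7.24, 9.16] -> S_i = Random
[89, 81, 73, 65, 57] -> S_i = 89 + -8*i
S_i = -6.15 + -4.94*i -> [-6.15, -11.09, -16.03, -20.97, -25.91]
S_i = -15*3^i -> [-15, -45, -135, -405, -1215]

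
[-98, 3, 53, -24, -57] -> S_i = Random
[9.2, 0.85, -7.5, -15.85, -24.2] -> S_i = 9.20 + -8.35*i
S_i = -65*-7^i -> [-65, 455, -3185, 22295, -156065]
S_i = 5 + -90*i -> [5, -85, -175, -265, -355]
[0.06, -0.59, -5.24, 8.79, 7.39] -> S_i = Random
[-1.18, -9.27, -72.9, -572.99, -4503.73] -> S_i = -1.18*7.86^i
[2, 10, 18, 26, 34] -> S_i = 2 + 8*i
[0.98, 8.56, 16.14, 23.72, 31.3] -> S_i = 0.98 + 7.58*i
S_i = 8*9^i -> [8, 72, 648, 5832, 52488]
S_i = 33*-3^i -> [33, -99, 297, -891, 2673]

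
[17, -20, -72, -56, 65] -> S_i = Random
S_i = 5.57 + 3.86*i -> [5.57, 9.43, 13.29, 17.15, 21.01]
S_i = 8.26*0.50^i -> [8.26, 4.13, 2.06, 1.03, 0.52]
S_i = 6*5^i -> [6, 30, 150, 750, 3750]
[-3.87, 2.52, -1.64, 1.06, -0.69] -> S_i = -3.87*(-0.65)^i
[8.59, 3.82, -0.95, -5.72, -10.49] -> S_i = 8.59 + -4.77*i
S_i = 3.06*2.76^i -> [3.06, 8.45, 23.31, 64.34, 177.57]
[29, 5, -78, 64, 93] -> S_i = Random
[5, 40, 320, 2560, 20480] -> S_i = 5*8^i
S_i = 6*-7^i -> [6, -42, 294, -2058, 14406]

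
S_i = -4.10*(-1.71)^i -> [-4.1, 7.01, -11.99, 20.5, -35.06]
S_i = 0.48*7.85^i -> [0.48, 3.77, 29.58, 232.19, 1822.72]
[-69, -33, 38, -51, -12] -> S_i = Random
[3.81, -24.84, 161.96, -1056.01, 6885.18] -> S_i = 3.81*(-6.52)^i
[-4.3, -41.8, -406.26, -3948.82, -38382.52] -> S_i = -4.30*9.72^i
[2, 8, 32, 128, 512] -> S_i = 2*4^i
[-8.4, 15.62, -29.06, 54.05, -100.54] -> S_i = -8.40*(-1.86)^i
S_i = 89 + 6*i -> [89, 95, 101, 107, 113]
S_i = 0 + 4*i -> [0, 4, 8, 12, 16]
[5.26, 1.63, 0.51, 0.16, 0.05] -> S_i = 5.26*0.31^i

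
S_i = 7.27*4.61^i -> [7.27, 33.51, 154.5, 712.26, 3283.51]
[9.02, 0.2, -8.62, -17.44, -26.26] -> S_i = 9.02 + -8.82*i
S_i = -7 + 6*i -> [-7, -1, 5, 11, 17]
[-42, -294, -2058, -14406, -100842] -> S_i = -42*7^i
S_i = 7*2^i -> [7, 14, 28, 56, 112]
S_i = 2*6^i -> [2, 12, 72, 432, 2592]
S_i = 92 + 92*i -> [92, 184, 276, 368, 460]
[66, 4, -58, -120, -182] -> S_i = 66 + -62*i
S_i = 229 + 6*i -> [229, 235, 241, 247, 253]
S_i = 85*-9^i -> [85, -765, 6885, -61965, 557685]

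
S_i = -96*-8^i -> [-96, 768, -6144, 49152, -393216]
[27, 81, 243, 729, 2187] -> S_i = 27*3^i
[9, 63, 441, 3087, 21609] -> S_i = 9*7^i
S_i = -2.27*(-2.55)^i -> [-2.27, 5.79, -14.76, 37.64, -95.98]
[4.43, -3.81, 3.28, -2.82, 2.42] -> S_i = 4.43*(-0.86)^i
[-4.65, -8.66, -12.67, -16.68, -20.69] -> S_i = -4.65 + -4.01*i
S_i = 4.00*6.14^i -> [4.0, 24.56, 150.8, 925.9, 5685.04]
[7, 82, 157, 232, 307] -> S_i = 7 + 75*i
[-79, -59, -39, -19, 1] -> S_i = -79 + 20*i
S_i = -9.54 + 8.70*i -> [-9.54, -0.84, 7.86, 16.56, 25.26]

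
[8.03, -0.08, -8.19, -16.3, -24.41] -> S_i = 8.03 + -8.11*i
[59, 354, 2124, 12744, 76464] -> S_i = 59*6^i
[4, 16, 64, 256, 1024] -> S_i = 4*4^i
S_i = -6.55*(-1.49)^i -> [-6.55, 9.76, -14.54, 21.67, -32.28]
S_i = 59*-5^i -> [59, -295, 1475, -7375, 36875]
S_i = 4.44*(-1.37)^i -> [4.44, -6.08, 8.33, -11.42, 15.64]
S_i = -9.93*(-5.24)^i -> [-9.93, 52.03, -272.65, 1428.71, -7486.42]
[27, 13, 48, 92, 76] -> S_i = Random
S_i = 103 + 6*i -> [103, 109, 115, 121, 127]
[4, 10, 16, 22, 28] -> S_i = 4 + 6*i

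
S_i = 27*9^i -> [27, 243, 2187, 19683, 177147]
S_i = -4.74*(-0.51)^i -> [-4.74, 2.42, -1.23, 0.63, -0.32]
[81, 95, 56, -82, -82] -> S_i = Random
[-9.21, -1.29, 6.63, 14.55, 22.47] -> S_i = -9.21 + 7.92*i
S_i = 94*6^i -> [94, 564, 3384, 20304, 121824]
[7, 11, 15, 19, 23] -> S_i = 7 + 4*i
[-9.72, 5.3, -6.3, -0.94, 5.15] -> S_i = Random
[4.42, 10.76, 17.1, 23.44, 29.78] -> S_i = 4.42 + 6.34*i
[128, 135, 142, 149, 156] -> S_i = 128 + 7*i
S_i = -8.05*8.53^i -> [-8.05, -68.67, -585.73, -4996.24, -42617.9]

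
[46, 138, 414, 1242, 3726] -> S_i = 46*3^i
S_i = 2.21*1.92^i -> [2.21, 4.24, 8.15, 15.64, 30.03]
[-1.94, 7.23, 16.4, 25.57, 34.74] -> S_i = -1.94 + 9.17*i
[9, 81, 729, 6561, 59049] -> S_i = 9*9^i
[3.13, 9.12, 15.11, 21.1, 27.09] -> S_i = 3.13 + 5.99*i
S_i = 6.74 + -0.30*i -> [6.74, 6.44, 6.14, 5.84, 5.54]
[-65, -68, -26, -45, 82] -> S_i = Random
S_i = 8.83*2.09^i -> [8.83, 18.45, 38.57, 80.61, 168.48]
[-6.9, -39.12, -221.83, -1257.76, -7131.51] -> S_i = -6.90*5.67^i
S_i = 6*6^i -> [6, 36, 216, 1296, 7776]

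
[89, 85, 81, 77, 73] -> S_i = 89 + -4*i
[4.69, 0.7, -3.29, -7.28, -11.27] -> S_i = 4.69 + -3.99*i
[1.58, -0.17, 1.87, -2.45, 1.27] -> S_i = Random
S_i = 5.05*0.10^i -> [5.05, 0.5, 0.05, 0.01, 0.0]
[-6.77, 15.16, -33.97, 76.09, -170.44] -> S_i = -6.77*(-2.24)^i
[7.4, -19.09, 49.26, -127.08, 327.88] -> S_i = 7.40*(-2.58)^i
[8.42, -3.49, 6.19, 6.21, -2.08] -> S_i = Random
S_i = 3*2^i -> [3, 6, 12, 24, 48]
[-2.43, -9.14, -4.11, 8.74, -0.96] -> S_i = Random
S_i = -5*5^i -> [-5, -25, -125, -625, -3125]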